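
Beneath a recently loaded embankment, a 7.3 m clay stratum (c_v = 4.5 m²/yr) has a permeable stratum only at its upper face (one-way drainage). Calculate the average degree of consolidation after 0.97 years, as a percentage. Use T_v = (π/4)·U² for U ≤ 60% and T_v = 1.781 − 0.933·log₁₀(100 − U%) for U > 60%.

U ≈ 32.3 %

Drainage path length: H_d = H = 7.3 m (single drainage).
T_v = c_v·t/H_d² = 4.5×0.97/7.3² = 0.08191.
T_v = 0.08191 corresponds to the U ≤ 60% branch:
U = √(4T_v/π) = 0.3229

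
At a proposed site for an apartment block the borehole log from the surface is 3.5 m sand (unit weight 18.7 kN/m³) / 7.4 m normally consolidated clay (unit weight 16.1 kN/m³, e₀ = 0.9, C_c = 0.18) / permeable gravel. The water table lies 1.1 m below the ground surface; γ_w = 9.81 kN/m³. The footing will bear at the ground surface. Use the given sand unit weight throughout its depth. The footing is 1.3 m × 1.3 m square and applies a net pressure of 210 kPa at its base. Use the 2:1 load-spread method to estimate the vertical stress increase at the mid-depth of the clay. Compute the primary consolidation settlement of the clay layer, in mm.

Mid-depth of clay below the ground surface: z = 3.5 + 7.4/2 = 7.2 m.
Total vertical stress at mid-clay: σ_v = 18.7×3.5 + 16.1×3.7 = 125.02 kPa.
Pore pressure: u = 9.81×(7.2 − 1.1) = 59.841 kPa.
Initial effective stress: σ'_0 = σ_v − u = 125.02 − 59.841 = 65.179 kPa.
Stress increase at mid-clay by the 2:1 spreading method:
Δσ = qBL/((B+z)(L+z)) = 210×1.3×1.3/((1.3+7.2)(1.3+7.2)) = 4.9121 kPa
Final effective stress: σ'_f = σ'_0 + Δσ = 65.179 + 4.9121 = 70.091 kPa.
Normally consolidated clay, so the full stress increment lies on the virgin compression line:
S_c = C_c·H/(1+e₀)·log₁₀(σ'_f/σ'_0) = 0.18×7.4/(1+0.9)×log₁₀(70.091/65.179)
    = 0.70105 × 0.031555 = 0.02212 m

S_c ≈ 22.1 mm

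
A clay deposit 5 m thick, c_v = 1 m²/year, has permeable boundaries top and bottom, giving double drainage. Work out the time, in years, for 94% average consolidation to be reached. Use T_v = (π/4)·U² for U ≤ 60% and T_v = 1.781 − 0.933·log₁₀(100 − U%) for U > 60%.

t ≈ 6.59 years

Drainage path length: H_d = H/2 = 2.5 m (double drainage).
U > 60%: T_v = 1.781 − 0.933·log₁₀(100 − 94) = 1.055.
t = T_v·H_d²/c_v = 1.055×2.5²/1 = 6.594 years.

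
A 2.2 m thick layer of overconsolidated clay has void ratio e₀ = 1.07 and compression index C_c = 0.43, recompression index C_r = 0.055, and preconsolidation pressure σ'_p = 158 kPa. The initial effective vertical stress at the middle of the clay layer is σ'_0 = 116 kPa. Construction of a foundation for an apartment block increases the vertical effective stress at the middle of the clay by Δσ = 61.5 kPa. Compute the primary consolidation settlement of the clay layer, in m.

Final effective stress: σ'_f = 116 + 61.5 = 177.5 kPa.
σ'_f = 177.5 > σ'_p = 158 kPa, so the stress path crosses the preconsolidation pressure — recompression up to σ'_p, then virgin compression beyond:
S_c = H/(1+e₀)·[C_r·log₁₀(σ'_p/σ'_0) + C_c·log₁₀(σ'_f/σ'_p)]
    = 2.2/2.07 × [0.055×log₁₀(158/116) + 0.43×log₁₀(177.5/158)]
    = 1.0628 × [0.007381 + 0.021733] = 0.03094 m

S_c ≈ 0.0309 m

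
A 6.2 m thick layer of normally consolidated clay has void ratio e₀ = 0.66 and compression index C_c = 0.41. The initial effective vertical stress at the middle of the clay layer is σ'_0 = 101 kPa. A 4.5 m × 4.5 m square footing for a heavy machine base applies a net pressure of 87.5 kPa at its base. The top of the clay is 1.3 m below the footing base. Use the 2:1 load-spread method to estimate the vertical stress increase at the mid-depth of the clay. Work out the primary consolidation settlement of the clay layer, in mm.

Mid-depth of clay below the footing base: z = 1.3 + 6.2/2 = 4.4 m.
Stress increase at mid-clay by the 2:1 spreading method:
Δσ = qBL/((B+z)(L+z)) = 87.5×4.5×4.5/((4.5+4.4)(4.5+4.4)) = 22.369 kPa
Final effective stress: σ'_f = σ'_0 + Δσ = 101 + 22.369 = 123.37 kPa.
Normally consolidated clay, so the full stress increment lies on the virgin compression line:
S_c = C_c·H/(1+e₀)·log₁₀(σ'_f/σ'_0) = 0.41×6.2/(1+0.66)×log₁₀(123.37/101)
    = 1.5313 × 0.086888 = 0.1331 m

S_c ≈ 133 mm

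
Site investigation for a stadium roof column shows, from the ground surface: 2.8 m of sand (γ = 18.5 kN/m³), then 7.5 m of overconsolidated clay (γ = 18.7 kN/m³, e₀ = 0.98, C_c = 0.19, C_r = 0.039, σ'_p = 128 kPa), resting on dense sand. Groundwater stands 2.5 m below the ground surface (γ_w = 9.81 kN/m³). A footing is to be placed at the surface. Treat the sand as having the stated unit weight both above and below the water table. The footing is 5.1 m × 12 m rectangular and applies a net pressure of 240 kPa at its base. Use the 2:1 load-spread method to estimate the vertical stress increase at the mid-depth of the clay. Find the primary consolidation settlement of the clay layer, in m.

Mid-depth of clay below the ground surface: z = 2.8 + 7.5/2 = 6.55 m.
Total vertical stress at mid-clay: σ_v = 18.5×2.8 + 18.7×3.75 = 121.92 kPa.
Pore pressure: u = 9.81×(6.55 − 2.5) = 39.73 kPa.
Initial effective stress: σ'_0 = σ_v − u = 121.92 − 39.73 = 82.19 kPa.
Stress increase at mid-clay by the 2:1 spreading method:
Δσ = qBL/((B+z)(L+z)) = 240×5.1×12/((5.1+6.55)(12+6.55)) = 67.966 kPa
Final effective stress: σ'_f = 82.19 + 67.966 = 150.16 kPa.
σ'_f = 150.16 > σ'_p = 128 kPa, so the stress path crosses the preconsolidation pressure — recompression up to σ'_p, then virgin compression beyond:
S_c = H/(1+e₀)·[C_r·log₁₀(σ'_p/σ'_0) + C_c·log₁₀(σ'_f/σ'_p)]
    = 7.5/1.98 × [0.039×log₁₀(128/82.19) + 0.19×log₁₀(150.16/128)]
    = 3.7879 × [0.0075032 + 0.013175] = 0.07833 m

S_c ≈ 0.0783 m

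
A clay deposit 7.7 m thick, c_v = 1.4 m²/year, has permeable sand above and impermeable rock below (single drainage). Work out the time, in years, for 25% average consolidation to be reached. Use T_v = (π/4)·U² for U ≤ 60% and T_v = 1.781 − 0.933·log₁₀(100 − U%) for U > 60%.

t ≈ 2.08 years

Drainage path length: H_d = H = 7.7 m (single drainage).
U ≤ 60%: T_v = (π/4)·U² = (π/4)×0.25² = 0.049087.
t = T_v·H_d²/c_v = 0.049087×7.7²/1.4 = 2.079 years.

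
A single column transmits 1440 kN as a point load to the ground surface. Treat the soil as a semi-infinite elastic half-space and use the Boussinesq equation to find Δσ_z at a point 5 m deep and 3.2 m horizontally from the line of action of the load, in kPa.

Boussinesq vertical stress below a point load on an elastic half-space:
Δσ_z = 3P/(2πz²) · [1 + (r/z)²]^(−5/2)
r/z = 3.2/5 = 0.64; [1+(r/z)²]^(−5/2) = 0.4239.
Δσ_z = 3×1440/(2π×5²) × 0.4239 = 27.502 × 0.4239 = 11.66 kPa

Δσ_z ≈ 11.7 kPa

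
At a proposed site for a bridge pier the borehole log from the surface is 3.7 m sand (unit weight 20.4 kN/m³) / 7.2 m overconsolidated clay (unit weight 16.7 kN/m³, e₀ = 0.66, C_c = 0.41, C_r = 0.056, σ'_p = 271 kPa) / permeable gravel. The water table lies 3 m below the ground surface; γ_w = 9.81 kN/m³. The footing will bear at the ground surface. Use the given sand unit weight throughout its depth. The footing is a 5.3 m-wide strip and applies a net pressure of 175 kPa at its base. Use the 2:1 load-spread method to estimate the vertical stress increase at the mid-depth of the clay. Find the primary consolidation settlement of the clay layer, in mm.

S_c ≈ 61.3 mm

Mid-depth of clay below the ground surface: z = 3.7 + 7.2/2 = 7.3 m.
Total vertical stress at mid-clay: σ_v = 20.4×3.7 + 16.7×3.6 = 135.6 kPa.
Pore pressure: u = 9.81×(7.3 − 3) = 42.183 kPa.
Initial effective stress: σ'_0 = σ_v − u = 135.6 − 42.183 = 93.417 kPa.
Stress increase at mid-clay by the 2:1 spreading method:
Δσ = qB/(B+z) = 175×5.3/(5.3+7.3) = 73.611 kPa
Final effective stress: σ'_f = 93.417 + 73.611 = 167.03 kPa.
σ'_f = 167.03 ≤ σ'_p = 271 kPa, so the clay remains overconsolidated and only the recompression index applies:
S_c = C_r·H/(1+e₀)·log₁₀(σ'_f/σ'_0) = 0.056×7.2/1.66×log₁₀(167.03/93.417)
    = 0.24289 × 0.25237 = 0.0613 m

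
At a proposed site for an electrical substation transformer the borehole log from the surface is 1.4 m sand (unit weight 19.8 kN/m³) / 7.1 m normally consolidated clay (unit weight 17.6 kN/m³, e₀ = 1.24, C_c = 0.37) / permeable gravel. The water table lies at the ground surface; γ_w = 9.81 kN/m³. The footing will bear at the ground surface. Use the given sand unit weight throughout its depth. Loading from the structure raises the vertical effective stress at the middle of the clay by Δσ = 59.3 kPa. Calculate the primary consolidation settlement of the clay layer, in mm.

Mid-depth of clay below the ground surface: z = 1.4 + 7.1/2 = 4.95 m.
Total vertical stress at mid-clay: σ_v = 19.8×1.4 + 17.6×3.55 = 90.2 kPa.
Pore pressure: u = 9.81×(4.95 − 0) = 48.56 kPa.
Initial effective stress: σ'_0 = σ_v − u = 90.2 − 48.56 = 41.64 kPa.
Final effective stress: σ'_f = σ'_0 + Δσ = 41.64 + 59.3 = 100.94 kPa.
Normally consolidated clay, so the full stress increment lies on the virgin compression line:
S_c = C_c·H/(1+e₀)·log₁₀(σ'_f/σ'_0) = 0.37×7.1/(1+1.24)×log₁₀(100.94/41.64)
    = 1.1728 × 0.38455 = 0.451 m

S_c ≈ 451 mm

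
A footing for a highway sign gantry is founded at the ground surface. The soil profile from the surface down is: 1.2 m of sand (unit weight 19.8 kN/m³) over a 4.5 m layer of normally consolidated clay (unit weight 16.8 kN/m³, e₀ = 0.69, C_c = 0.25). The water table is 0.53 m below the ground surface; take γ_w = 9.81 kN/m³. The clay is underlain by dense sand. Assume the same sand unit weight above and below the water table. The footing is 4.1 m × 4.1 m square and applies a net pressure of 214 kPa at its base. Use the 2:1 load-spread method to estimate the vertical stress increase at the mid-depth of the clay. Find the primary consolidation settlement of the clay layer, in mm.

Mid-depth of clay below the ground surface: z = 1.2 + 4.5/2 = 3.45 m.
Total vertical stress at mid-clay: σ_v = 19.8×1.2 + 16.8×2.25 = 61.56 kPa.
Pore pressure: u = 9.81×(3.45 − 0.53) = 28.645 kPa.
Initial effective stress: σ'_0 = σ_v − u = 61.56 − 28.645 = 32.915 kPa.
Stress increase at mid-clay by the 2:1 spreading method:
Δσ = qBL/((B+z)(L+z)) = 214×4.1×4.1/((4.1+3.45)(4.1+3.45)) = 63.108 kPa
Final effective stress: σ'_f = σ'_0 + Δσ = 32.915 + 63.108 = 96.023 kPa.
Normally consolidated clay, so the full stress increment lies on the virgin compression line:
S_c = C_c·H/(1+e₀)·log₁₀(σ'_f/σ'_0) = 0.25×4.5/(1+0.69)×log₁₀(96.023/32.915)
    = 0.66568 × 0.46498 = 0.3095 m

S_c ≈ 310 mm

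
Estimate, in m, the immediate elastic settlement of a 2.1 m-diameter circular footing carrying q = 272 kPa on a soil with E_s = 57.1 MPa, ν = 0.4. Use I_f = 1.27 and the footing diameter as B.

S_e ≈ 0.0107 m

Immediate (elastic) settlement: S_e = q·B·(1−ν²)/E_s · I_f.
E_s = 57.1 MPa = 57100 kPa.
S_e = 272 × 2.1 × (1 − 0.4²) / 57100 × 1.27
    = 272 × 2.1 × 0.84 / 57100 × 1.27
    = 0.01067 m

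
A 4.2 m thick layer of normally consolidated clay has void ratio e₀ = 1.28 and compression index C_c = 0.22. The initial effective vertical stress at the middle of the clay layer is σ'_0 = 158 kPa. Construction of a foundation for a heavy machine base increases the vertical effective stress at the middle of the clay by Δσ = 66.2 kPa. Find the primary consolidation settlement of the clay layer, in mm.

S_c ≈ 61.6 mm

Final effective stress: σ'_f = σ'_0 + Δσ = 158 + 66.2 = 224.2 kPa.
Normally consolidated clay, so the full stress increment lies on the virgin compression line:
S_c = C_c·H/(1+e₀)·log₁₀(σ'_f/σ'_0) = 0.22×4.2/(1+1.28)×log₁₀(224.2/158)
    = 0.40526 × 0.15198 = 0.06159 m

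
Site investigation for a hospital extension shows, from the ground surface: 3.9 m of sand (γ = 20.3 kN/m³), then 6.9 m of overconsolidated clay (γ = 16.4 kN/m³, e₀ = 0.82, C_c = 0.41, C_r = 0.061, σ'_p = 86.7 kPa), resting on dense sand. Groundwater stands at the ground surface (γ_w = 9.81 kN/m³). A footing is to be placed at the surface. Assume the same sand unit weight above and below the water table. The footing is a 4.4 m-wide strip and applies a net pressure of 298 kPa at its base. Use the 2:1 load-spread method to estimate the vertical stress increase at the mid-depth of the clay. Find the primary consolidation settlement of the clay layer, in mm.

S_c ≈ 506 mm

Mid-depth of clay below the ground surface: z = 3.9 + 6.9/2 = 7.35 m.
Total vertical stress at mid-clay: σ_v = 20.3×3.9 + 16.4×3.45 = 135.75 kPa.
Pore pressure: u = 9.81×(7.35 − 0) = 72.103 kPa.
Initial effective stress: σ'_0 = σ_v − u = 135.75 − 72.103 = 63.647 kPa.
Stress increase at mid-clay by the 2:1 spreading method:
Δσ = qB/(B+z) = 298×4.4/(4.4+7.35) = 111.59 kPa
Final effective stress: σ'_f = 63.647 + 111.59 = 175.24 kPa.
σ'_f = 175.24 > σ'_p = 86.7 kPa, so the stress path crosses the preconsolidation pressure — recompression up to σ'_p, then virgin compression beyond:
S_c = H/(1+e₀)·[C_r·log₁₀(σ'_p/σ'_0) + C_c·log₁₀(σ'_f/σ'_p)]
    = 6.9/1.82 × [0.061×log₁₀(86.7/63.647) + 0.41×log₁₀(175.24/86.7)]
    = 3.7912 × [0.0081887 + 0.1253] = 0.5061 m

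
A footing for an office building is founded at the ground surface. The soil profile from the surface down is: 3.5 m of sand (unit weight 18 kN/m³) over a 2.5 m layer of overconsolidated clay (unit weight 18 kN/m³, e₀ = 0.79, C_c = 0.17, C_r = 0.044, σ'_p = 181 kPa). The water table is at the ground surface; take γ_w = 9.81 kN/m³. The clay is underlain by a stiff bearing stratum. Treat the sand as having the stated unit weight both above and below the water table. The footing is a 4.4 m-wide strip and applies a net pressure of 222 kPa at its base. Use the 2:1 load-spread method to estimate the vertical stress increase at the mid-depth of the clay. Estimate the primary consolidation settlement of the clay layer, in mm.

S_c ≈ 35.2 mm

Mid-depth of clay below the ground surface: z = 3.5 + 2.5/2 = 4.75 m.
Total vertical stress at mid-clay: σ_v = 18×3.5 + 18×1.25 = 85.5 kPa.
Pore pressure: u = 9.81×(4.75 − 0) = 46.598 kPa.
Initial effective stress: σ'_0 = σ_v − u = 85.5 − 46.598 = 38.902 kPa.
Stress increase at mid-clay by the 2:1 spreading method:
Δσ = qB/(B+z) = 222×4.4/(4.4+4.75) = 106.75 kPa
Final effective stress: σ'_f = 38.902 + 106.75 = 145.65 kPa.
σ'_f = 145.65 ≤ σ'_p = 181 kPa, so the clay remains overconsolidated and only the recompression index applies:
S_c = C_r·H/(1+e₀)·log₁₀(σ'_f/σ'_0) = 0.044×2.5/1.79×log₁₀(145.65/38.902)
    = 0.06145 × 0.57334 = 0.03523 m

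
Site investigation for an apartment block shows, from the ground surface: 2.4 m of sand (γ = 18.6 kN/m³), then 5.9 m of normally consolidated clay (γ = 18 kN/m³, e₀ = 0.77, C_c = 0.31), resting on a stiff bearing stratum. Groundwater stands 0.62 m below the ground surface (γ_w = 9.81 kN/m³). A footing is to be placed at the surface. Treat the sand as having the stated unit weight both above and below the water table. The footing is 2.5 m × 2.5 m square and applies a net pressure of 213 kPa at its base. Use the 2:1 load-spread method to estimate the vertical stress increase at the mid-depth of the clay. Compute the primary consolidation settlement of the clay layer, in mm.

Mid-depth of clay below the ground surface: z = 2.4 + 5.9/2 = 5.35 m.
Total vertical stress at mid-clay: σ_v = 18.6×2.4 + 18×2.95 = 97.74 kPa.
Pore pressure: u = 9.81×(5.35 − 0.62) = 46.401 kPa.
Initial effective stress: σ'_0 = σ_v − u = 97.74 − 46.401 = 51.339 kPa.
Stress increase at mid-clay by the 2:1 spreading method:
Δσ = qBL/((B+z)(L+z)) = 213×2.5×2.5/((2.5+5.35)(2.5+5.35)) = 21.603 kPa
Final effective stress: σ'_f = σ'_0 + Δσ = 51.339 + 21.603 = 72.942 kPa.
Normally consolidated clay, so the full stress increment lies on the virgin compression line:
S_c = C_c·H/(1+e₀)·log₁₀(σ'_f/σ'_0) = 0.31×5.9/(1+0.77)×log₁₀(72.942/51.339)
    = 1.0333 × 0.15253 = 0.1576 m

S_c ≈ 158 mm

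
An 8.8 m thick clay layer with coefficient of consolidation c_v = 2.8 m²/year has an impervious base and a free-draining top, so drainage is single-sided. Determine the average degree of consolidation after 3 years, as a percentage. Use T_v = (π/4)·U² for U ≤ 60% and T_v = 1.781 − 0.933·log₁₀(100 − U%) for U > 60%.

U ≈ 37.2 %

Drainage path length: H_d = H = 8.8 m (single drainage).
T_v = c_v·t/H_d² = 2.8×3/8.8² = 0.10847.
T_v = 0.10847 corresponds to the U ≤ 60% branch:
U = √(4T_v/π) = 0.3716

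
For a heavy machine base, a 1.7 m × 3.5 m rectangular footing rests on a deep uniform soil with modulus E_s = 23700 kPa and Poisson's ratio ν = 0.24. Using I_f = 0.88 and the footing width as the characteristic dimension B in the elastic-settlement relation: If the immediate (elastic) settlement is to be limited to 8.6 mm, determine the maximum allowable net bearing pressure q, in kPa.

q ≈ 145 kPa

S_e = q·B·(1−ν²)/E_s · I_f  ⇒  q = S_e·E_s / (B·(1−ν²)·I_f).
q = 0.0086 × 23700 / (1.7 × 0.9424 × 0.88) = 144.6 kPa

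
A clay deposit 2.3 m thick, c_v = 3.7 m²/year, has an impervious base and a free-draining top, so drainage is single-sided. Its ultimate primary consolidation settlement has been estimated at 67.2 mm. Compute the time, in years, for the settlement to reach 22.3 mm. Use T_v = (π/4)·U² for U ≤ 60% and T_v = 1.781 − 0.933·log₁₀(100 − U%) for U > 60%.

t ≈ 0.124 years

Drainage path length: H_d = H = 2.3 m (single drainage).
U = S(t)/S_ult = 22.3/67.2 = 0.3318.
U ≤ 60%: T_v = (π/4)·U² = (π/4)×0.33185² = 0.086489.
t = T_v·H_d²/c_v = 0.086489×2.3²/3.7 = 0.1237 years.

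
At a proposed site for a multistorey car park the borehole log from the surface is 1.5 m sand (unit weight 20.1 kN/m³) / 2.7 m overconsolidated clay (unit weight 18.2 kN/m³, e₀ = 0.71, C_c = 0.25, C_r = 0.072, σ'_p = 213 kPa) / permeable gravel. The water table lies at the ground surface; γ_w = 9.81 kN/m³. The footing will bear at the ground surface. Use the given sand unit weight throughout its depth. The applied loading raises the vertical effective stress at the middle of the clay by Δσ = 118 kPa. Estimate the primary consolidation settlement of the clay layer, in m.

S_c ≈ 0.0833 m

Mid-depth of clay below the ground surface: z = 1.5 + 2.7/2 = 2.85 m.
Total vertical stress at mid-clay: σ_v = 20.1×1.5 + 18.2×1.35 = 54.72 kPa.
Pore pressure: u = 9.81×(2.85 − 0) = 27.959 kPa.
Initial effective stress: σ'_0 = σ_v − u = 54.72 − 27.959 = 26.761 kPa.
Final effective stress: σ'_f = 26.761 + 118 = 144.76 kPa.
σ'_f = 144.76 ≤ σ'_p = 213 kPa, so the clay remains overconsolidated and only the recompression index applies:
S_c = C_r·H/(1+e₀)·log₁₀(σ'_f/σ'_0) = 0.072×2.7/1.71×log₁₀(144.76/26.761)
    = 0.11368 × 0.73315 = 0.08335 m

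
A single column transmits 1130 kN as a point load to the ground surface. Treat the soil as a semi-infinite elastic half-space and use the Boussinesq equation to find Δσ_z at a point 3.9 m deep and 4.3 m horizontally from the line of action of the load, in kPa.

Δσ_z ≈ 4.85 kPa

Boussinesq vertical stress below a point load on an elastic half-space:
Δσ_z = 3P/(2πz²) · [1 + (r/z)²]^(−5/2)
r/z = 4.3/3.9 = 1.1026; [1+(r/z)²]^(−5/2) = 0.13685.
Δσ_z = 3×1130/(2π×3.9²) × 0.13685 = 35.472 × 0.13685 = 4.854 kPa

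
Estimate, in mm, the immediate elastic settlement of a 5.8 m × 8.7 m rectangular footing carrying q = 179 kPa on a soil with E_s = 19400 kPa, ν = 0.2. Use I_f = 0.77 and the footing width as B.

Immediate (elastic) settlement: S_e = q·B·(1−ν²)/E_s · I_f.
S_e = 179 × 5.8 × (1 − 0.2²) / 19400 × 0.77
    = 179 × 5.8 × 0.96 / 19400 × 0.77
    = 0.03956 m = 39.56 mm

S_e ≈ 39.6 mm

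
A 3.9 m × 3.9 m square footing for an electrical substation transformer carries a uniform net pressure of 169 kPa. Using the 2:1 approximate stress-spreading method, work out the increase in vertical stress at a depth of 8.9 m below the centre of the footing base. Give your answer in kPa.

Δσ_z ≈ 15.7 kPa

By the 2:1 method the load spreads at 1 horizontal : 2 vertical, so at depth z the loaded area has grown by z in each plan dimension:
Δσ = qBL/((B+z)(L+z)) = 169×3.9×3.9/((3.9+8.9)(3.9+8.9)) = 15.689 kPa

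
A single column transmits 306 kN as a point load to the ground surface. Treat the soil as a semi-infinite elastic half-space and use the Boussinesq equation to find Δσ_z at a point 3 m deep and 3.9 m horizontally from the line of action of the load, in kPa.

Boussinesq vertical stress below a point load on an elastic half-space:
Δσ_z = 3P/(2πz²) · [1 + (r/z)²]^(−5/2)
r/z = 3.9/3 = 1.3; [1+(r/z)²]^(−5/2) = 0.08426.
Δσ_z = 3×306/(2π×3²) × 0.08426 = 16.234 × 0.08426 = 1.368 kPa

Δσ_z ≈ 1.37 kPa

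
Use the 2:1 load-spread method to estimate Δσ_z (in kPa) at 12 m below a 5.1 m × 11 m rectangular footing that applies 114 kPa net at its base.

By the 2:1 method the load spreads at 1 horizontal : 2 vertical, so at depth z the loaded area has grown by z in each plan dimension:
Δσ = qBL/((B+z)(L+z)) = 114×5.1×11/((5.1+12)(11+12)) = 16.261 kPa

Δσ_z ≈ 16.3 kPa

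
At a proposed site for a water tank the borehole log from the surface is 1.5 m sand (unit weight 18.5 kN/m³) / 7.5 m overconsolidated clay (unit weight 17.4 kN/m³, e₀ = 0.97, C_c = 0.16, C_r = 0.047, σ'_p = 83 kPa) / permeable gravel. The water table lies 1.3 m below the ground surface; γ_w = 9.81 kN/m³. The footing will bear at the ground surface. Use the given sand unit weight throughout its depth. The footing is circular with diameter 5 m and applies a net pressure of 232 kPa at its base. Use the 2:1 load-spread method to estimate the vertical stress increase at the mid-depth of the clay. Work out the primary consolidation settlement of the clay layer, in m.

S_c ≈ 0.106 m

Mid-depth of clay below the ground surface: z = 1.5 + 7.5/2 = 5.25 m.
Total vertical stress at mid-clay: σ_v = 18.5×1.5 + 17.4×3.75 = 93 kPa.
Pore pressure: u = 9.81×(5.25 − 1.3) = 38.75 kPa.
Initial effective stress: σ'_0 = σ_v − u = 93 − 38.75 = 54.25 kPa.
Stress increase at mid-clay by the 2:1 spreading method:
Δσ ≈ qD²/(D+z)² = 232×5²/(5+5.25)² = 55.205 kPa
Final effective stress: σ'_f = 54.25 + 55.205 = 109.45 kPa.
σ'_f = 109.45 > σ'_p = 83 kPa, so the stress path crosses the preconsolidation pressure — recompression up to σ'_p, then virgin compression beyond:
S_c = H/(1+e₀)·[C_r·log₁₀(σ'_p/σ'_0) + C_c·log₁₀(σ'_f/σ'_p)]
    = 7.5/1.97 × [0.047×log₁₀(83/54.25) + 0.16×log₁₀(109.45/83)]
    = 3.8071 × [0.0086799 + 0.019222] = 0.1062 m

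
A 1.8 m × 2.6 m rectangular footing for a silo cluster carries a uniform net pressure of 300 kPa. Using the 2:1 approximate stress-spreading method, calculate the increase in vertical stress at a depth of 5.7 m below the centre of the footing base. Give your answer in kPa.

Δσ_z ≈ 22.6 kPa

By the 2:1 method the load spreads at 1 horizontal : 2 vertical, so at depth z the loaded area has grown by z in each plan dimension:
Δσ = qBL/((B+z)(L+z)) = 300×1.8×2.6/((1.8+5.7)(2.6+5.7)) = 22.554 kPa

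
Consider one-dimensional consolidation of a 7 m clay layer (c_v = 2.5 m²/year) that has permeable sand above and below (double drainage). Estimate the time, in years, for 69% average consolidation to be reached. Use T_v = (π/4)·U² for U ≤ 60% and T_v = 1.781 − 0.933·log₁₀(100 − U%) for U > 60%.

Drainage path length: H_d = H/2 = 3.5 m (double drainage).
U > 60%: T_v = 1.781 − 0.933·log₁₀(100 − 69) = 0.38956.
t = T_v·H_d²/c_v = 0.38956×3.5²/2.5 = 1.909 years.

t ≈ 1.91 years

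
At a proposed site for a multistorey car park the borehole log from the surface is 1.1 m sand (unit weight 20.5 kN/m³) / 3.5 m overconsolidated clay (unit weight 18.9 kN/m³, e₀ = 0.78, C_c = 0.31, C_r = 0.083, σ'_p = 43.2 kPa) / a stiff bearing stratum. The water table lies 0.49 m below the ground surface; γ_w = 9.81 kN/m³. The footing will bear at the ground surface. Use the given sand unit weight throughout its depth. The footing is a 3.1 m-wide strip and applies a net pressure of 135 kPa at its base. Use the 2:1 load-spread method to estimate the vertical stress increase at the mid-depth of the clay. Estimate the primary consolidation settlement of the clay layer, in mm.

Mid-depth of clay below the ground surface: z = 1.1 + 3.5/2 = 2.85 m.
Total vertical stress at mid-clay: σ_v = 20.5×1.1 + 18.9×1.75 = 55.625 kPa.
Pore pressure: u = 9.81×(2.85 − 0.49) = 23.152 kPa.
Initial effective stress: σ'_0 = σ_v − u = 55.625 − 23.152 = 32.473 kPa.
Stress increase at mid-clay by the 2:1 spreading method:
Δσ = qB/(B+z) = 135×3.1/(3.1+2.85) = 70.336 kPa
Final effective stress: σ'_f = 32.473 + 70.336 = 102.81 kPa.
σ'_f = 102.81 > σ'_p = 43.2 kPa, so the stress path crosses the preconsolidation pressure — recompression up to σ'_p, then virgin compression beyond:
S_c = H/(1+e₀)·[C_r·log₁₀(σ'_p/σ'_0) + C_c·log₁₀(σ'_f/σ'_p)]
    = 3.5/1.78 × [0.083×log₁₀(43.2/32.473) + 0.31×log₁₀(102.81/43.2)]
    = 1.9663 × [0.010289 + 0.11673] = 0.2498 m

S_c ≈ 250 mm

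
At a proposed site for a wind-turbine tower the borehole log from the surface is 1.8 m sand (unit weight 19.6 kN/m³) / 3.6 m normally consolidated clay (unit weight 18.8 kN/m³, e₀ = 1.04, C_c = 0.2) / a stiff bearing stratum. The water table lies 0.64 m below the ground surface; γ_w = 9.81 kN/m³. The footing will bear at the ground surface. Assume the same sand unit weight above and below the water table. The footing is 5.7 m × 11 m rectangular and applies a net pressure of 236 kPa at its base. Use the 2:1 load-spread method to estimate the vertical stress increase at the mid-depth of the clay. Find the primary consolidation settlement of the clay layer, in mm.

S_c ≈ 201 mm

Mid-depth of clay below the ground surface: z = 1.8 + 3.6/2 = 3.6 m.
Total vertical stress at mid-clay: σ_v = 19.6×1.8 + 18.8×1.8 = 69.12 kPa.
Pore pressure: u = 9.81×(3.6 − 0.64) = 29.038 kPa.
Initial effective stress: σ'_0 = σ_v − u = 69.12 − 29.038 = 40.082 kPa.
Stress increase at mid-clay by the 2:1 spreading method:
Δσ = qBL/((B+z)(L+z)) = 236×5.7×11/((5.7+3.6)(11+3.6)) = 108.98 kPa
Final effective stress: σ'_f = σ'_0 + Δσ = 40.082 + 108.98 = 149.06 kPa.
Normally consolidated clay, so the full stress increment lies on the virgin compression line:
S_c = C_c·H/(1+e₀)·log₁₀(σ'_f/σ'_0) = 0.2×3.6/(1+1.04)×log₁₀(149.06/40.082)
    = 0.35294 × 0.57041 = 0.2013 m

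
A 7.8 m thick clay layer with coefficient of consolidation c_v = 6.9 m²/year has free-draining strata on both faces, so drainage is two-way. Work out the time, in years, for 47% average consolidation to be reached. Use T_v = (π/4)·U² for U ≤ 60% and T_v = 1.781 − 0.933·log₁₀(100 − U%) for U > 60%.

t ≈ 0.382 years

Drainage path length: H_d = H/2 = 3.9 m (double drainage).
U ≤ 60%: T_v = (π/4)·U² = (π/4)×0.47² = 0.17349.
t = T_v·H_d²/c_v = 0.17349×3.9²/6.9 = 0.3824 years.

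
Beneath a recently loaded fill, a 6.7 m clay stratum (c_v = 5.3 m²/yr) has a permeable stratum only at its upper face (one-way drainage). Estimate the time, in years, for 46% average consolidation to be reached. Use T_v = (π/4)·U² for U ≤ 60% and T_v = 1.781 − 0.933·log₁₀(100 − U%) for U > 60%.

Drainage path length: H_d = H = 6.7 m (single drainage).
U ≤ 60%: T_v = (π/4)·U² = (π/4)×0.46² = 0.16619.
t = T_v·H_d²/c_v = 0.16619×6.7²/5.3 = 1.408 years.

t ≈ 1.41 years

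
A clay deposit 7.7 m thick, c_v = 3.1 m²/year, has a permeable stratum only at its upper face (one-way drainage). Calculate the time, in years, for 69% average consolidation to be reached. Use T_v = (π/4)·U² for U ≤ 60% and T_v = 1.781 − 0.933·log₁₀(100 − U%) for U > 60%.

Drainage path length: H_d = H = 7.7 m (single drainage).
U > 60%: T_v = 1.781 − 0.933·log₁₀(100 − 69) = 0.38956.
t = T_v·H_d²/c_v = 0.38956×7.7²/3.1 = 7.451 years.

t ≈ 7.45 years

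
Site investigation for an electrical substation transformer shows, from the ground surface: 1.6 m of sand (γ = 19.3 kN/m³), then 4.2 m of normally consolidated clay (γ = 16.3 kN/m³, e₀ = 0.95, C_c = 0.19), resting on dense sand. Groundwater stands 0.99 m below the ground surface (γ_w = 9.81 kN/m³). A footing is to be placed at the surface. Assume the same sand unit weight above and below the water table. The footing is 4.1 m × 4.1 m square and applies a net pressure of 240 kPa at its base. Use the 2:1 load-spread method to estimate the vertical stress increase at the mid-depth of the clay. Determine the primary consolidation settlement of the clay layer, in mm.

Mid-depth of clay below the ground surface: z = 1.6 + 4.2/2 = 3.7 m.
Total vertical stress at mid-clay: σ_v = 19.3×1.6 + 16.3×2.1 = 65.11 kPa.
Pore pressure: u = 9.81×(3.7 − 0.99) = 26.585 kPa.
Initial effective stress: σ'_0 = σ_v − u = 65.11 − 26.585 = 38.525 kPa.
Stress increase at mid-clay by the 2:1 spreading method:
Δσ = qBL/((B+z)(L+z)) = 240×4.1×4.1/((4.1+3.7)(4.1+3.7)) = 66.312 kPa
Final effective stress: σ'_f = σ'_0 + Δσ = 38.525 + 66.312 = 104.84 kPa.
Normally consolidated clay, so the full stress increment lies on the virgin compression line:
S_c = C_c·H/(1+e₀)·log₁₀(σ'_f/σ'_0) = 0.19×4.2/(1+0.95)×log₁₀(104.84/38.525)
    = 0.40923 × 0.43478 = 0.1779 m

S_c ≈ 178 mm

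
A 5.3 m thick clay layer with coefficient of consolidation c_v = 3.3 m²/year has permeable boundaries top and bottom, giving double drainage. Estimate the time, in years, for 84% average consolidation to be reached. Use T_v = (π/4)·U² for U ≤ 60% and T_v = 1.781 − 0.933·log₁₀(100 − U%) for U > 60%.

t ≈ 1.4 years

Drainage path length: H_d = H/2 = 2.65 m (double drainage).
U > 60%: T_v = 1.781 − 0.933·log₁₀(100 − 84) = 0.65756.
t = T_v·H_d²/c_v = 0.65756×2.65²/3.3 = 1.399 years.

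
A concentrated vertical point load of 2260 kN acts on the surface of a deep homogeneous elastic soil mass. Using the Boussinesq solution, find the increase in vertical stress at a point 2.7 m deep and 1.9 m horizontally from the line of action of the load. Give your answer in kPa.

Boussinesq vertical stress below a point load on an elastic half-space:
Δσ_z = 3P/(2πz²) · [1 + (r/z)²]^(−5/2)
r/z = 1.9/2.7 = 0.7037; [1+(r/z)²]^(−5/2) = 0.36581.
Δσ_z = 3×2260/(2π×2.7²) × 0.36581 = 148.02 × 0.36581 = 54.15 kPa

Δσ_z ≈ 54.1 kPa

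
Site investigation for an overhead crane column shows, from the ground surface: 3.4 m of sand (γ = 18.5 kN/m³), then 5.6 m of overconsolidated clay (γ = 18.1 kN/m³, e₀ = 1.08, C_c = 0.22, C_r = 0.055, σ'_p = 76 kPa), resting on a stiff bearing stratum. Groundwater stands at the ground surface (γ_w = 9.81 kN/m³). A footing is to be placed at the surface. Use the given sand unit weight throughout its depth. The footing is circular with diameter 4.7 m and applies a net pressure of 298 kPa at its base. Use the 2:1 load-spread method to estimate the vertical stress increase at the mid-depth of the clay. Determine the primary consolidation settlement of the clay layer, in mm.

S_c ≈ 114 mm

Mid-depth of clay below the ground surface: z = 3.4 + 5.6/2 = 6.2 m.
Total vertical stress at mid-clay: σ_v = 18.5×3.4 + 18.1×2.8 = 113.58 kPa.
Pore pressure: u = 9.81×(6.2 − 0) = 60.822 kPa.
Initial effective stress: σ'_0 = σ_v − u = 113.58 − 60.822 = 52.758 kPa.
Stress increase at mid-clay by the 2:1 spreading method:
Δσ ≈ qD²/(D+z)² = 298×4.7²/(4.7+6.2)² = 55.406 kPa
Final effective stress: σ'_f = 52.758 + 55.406 = 108.16 kPa.
σ'_f = 108.16 > σ'_p = 76 kPa, so the stress path crosses the preconsolidation pressure — recompression up to σ'_p, then virgin compression beyond:
S_c = H/(1+e₀)·[C_r·log₁₀(σ'_p/σ'_0) + C_c·log₁₀(σ'_f/σ'_p)]
    = 5.6/2.08 × [0.055×log₁₀(76/52.758) + 0.22×log₁₀(108.16/76)]
    = 2.6923 × [0.0087189 + 0.033716] = 0.1142 m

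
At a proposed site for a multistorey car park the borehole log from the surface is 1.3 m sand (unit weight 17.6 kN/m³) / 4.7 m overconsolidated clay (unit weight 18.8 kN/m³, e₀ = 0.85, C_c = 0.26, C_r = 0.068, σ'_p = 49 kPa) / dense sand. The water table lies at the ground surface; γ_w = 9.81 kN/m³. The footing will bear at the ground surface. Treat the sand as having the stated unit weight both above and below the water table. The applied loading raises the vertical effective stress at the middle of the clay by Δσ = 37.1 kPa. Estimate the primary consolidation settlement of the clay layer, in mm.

Mid-depth of clay below the ground surface: z = 1.3 + 4.7/2 = 3.65 m.
Total vertical stress at mid-clay: σ_v = 17.6×1.3 + 18.8×2.35 = 67.06 kPa.
Pore pressure: u = 9.81×(3.65 − 0) = 35.806 kPa.
Initial effective stress: σ'_0 = σ_v − u = 67.06 − 35.806 = 31.254 kPa.
Final effective stress: σ'_f = 31.254 + 37.1 = 68.354 kPa.
σ'_f = 68.354 > σ'_p = 49 kPa, so the stress path crosses the preconsolidation pressure — recompression up to σ'_p, then virgin compression beyond:
S_c = H/(1+e₀)·[C_r·log₁₀(σ'_p/σ'_0) + C_c·log₁₀(σ'_f/σ'_p)]
    = 4.7/1.85 × [0.068×log₁₀(49/31.254) + 0.26×log₁₀(68.354/49)]
    = 2.5405 × [0.01328 + 0.037588] = 0.1292 m

S_c ≈ 129 mm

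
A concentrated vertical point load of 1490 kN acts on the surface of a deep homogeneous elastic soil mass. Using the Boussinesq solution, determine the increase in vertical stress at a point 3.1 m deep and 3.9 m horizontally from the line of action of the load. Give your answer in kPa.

Δσ_z ≈ 6.91 kPa

Boussinesq vertical stress below a point load on an elastic half-space:
Δσ_z = 3P/(2πz²) · [1 + (r/z)²]^(−5/2)
r/z = 3.9/3.1 = 1.2581; [1+(r/z)²]^(−5/2) = 0.093283.
Δσ_z = 3×1490/(2π×3.1²) × 0.093283 = 74.029 × 0.093283 = 6.906 kPa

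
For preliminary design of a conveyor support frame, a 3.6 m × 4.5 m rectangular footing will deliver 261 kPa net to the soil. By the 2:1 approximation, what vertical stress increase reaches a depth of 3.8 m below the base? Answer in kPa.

Δσ_z ≈ 68.8 kPa

By the 2:1 method the load spreads at 1 horizontal : 2 vertical, so at depth z the loaded area has grown by z in each plan dimension:
Δσ = qBL/((B+z)(L+z)) = 261×3.6×4.5/((3.6+3.8)(4.5+3.8)) = 68.841 kPa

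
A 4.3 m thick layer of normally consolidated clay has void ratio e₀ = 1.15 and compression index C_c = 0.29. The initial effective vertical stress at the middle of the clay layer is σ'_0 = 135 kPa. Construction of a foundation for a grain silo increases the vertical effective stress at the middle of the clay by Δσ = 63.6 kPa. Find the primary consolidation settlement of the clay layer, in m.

S_c ≈ 0.0972 m

Final effective stress: σ'_f = σ'_0 + Δσ = 135 + 63.6 = 198.6 kPa.
Normally consolidated clay, so the full stress increment lies on the virgin compression line:
S_c = C_c·H/(1+e₀)·log₁₀(σ'_f/σ'_0) = 0.29×4.3/(1+1.15)×log₁₀(198.6/135)
    = 0.58 × 0.16765 = 0.09724 m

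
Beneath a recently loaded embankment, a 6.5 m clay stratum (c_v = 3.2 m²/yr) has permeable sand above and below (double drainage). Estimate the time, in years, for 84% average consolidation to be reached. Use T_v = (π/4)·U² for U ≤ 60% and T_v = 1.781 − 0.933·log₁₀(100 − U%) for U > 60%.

Drainage path length: H_d = H/2 = 3.25 m (double drainage).
U > 60%: T_v = 1.781 − 0.933·log₁₀(100 − 84) = 0.65756.
t = T_v·H_d²/c_v = 0.65756×3.25²/3.2 = 2.17 years.

t ≈ 2.17 years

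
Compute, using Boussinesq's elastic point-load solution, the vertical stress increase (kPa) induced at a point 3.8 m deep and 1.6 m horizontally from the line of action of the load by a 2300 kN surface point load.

Boussinesq vertical stress below a point load on an elastic half-space:
Δσ_z = 3P/(2πz²) · [1 + (r/z)²]^(−5/2)
r/z = 1.6/3.8 = 0.42105; [1+(r/z)²]^(−5/2) = 0.66496.
Δσ_z = 3×2300/(2π×3.8²) × 0.66496 = 76.05 × 0.66496 = 50.57 kPa

Δσ_z ≈ 50.6 kPa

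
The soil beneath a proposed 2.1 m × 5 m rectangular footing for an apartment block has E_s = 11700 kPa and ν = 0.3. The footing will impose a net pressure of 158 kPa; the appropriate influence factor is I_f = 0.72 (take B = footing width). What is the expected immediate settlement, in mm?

Immediate (elastic) settlement: S_e = q·B·(1−ν²)/E_s · I_f.
S_e = 158 × 2.1 × (1 − 0.3²) / 11700 × 0.72
    = 158 × 2.1 × 0.91 / 11700 × 0.72
    = 0.01858 m = 18.58 mm

S_e ≈ 18.6 mm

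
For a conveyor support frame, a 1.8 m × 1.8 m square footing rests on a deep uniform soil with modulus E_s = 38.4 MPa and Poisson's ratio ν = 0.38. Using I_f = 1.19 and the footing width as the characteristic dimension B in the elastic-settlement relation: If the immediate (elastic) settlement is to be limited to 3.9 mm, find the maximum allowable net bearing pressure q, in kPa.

E_s = 38.4 MPa = 38400 kPa.
S_e = q·B·(1−ν²)/E_s · I_f  ⇒  q = S_e·E_s / (B·(1−ν²)·I_f).
q = 0.0039 × 38400 / (1.8 × 0.8556 × 1.19) = 81.72 kPa

q ≈ 81.7 kPa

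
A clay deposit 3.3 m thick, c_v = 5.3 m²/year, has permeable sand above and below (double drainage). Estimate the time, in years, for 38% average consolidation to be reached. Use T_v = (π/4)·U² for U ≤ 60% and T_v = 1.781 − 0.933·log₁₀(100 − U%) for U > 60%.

t ≈ 0.0583 years

Drainage path length: H_d = H/2 = 1.65 m (double drainage).
U ≤ 60%: T_v = (π/4)·U² = (π/4)×0.38² = 0.11341.
t = T_v·H_d²/c_v = 0.11341×1.65²/5.3 = 0.05826 years.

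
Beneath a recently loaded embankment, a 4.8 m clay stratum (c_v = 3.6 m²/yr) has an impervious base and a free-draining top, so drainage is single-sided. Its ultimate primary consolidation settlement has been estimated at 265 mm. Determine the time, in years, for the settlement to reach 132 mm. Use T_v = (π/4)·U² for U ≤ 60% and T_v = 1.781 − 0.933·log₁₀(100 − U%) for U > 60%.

t ≈ 1.25 years

Drainage path length: H_d = H = 4.8 m (single drainage).
U = S(t)/S_ult = 132/265 = 0.4981.
U ≤ 60%: T_v = (π/4)·U² = (π/4)×0.49811² = 0.19487.
t = T_v·H_d²/c_v = 0.19487×4.8²/3.6 = 1.247 years.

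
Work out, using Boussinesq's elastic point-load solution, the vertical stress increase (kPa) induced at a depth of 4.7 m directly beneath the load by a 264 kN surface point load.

Boussinesq vertical stress below a point load on an elastic half-space:
Δσ_z = 3P/(2πz²) · [1 + (r/z)²]^(−5/2)
r/z = 0/4.7 = 0; [1+(r/z)²]^(−5/2) = 1.
Δσ_z = 3×264/(2π×4.7²) × 1 = 5.7062 × 1 = 5.706 kPa

Δσ_z ≈ 5.71 kPa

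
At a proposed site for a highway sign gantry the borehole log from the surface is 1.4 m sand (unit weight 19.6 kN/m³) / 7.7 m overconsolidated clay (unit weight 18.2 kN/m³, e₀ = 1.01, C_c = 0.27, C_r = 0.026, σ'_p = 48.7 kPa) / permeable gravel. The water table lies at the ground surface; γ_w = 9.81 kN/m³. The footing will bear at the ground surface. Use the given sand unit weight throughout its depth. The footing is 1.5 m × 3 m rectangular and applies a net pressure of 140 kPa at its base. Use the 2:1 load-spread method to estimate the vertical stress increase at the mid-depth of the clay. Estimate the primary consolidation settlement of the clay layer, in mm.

S_c ≈ 75.7 mm

Mid-depth of clay below the ground surface: z = 1.4 + 7.7/2 = 5.25 m.
Total vertical stress at mid-clay: σ_v = 19.6×1.4 + 18.2×3.85 = 97.51 kPa.
Pore pressure: u = 9.81×(5.25 − 0) = 51.503 kPa.
Initial effective stress: σ'_0 = σ_v − u = 97.51 − 51.503 = 46.007 kPa.
Stress increase at mid-clay by the 2:1 spreading method:
Δσ = qBL/((B+z)(L+z)) = 140×1.5×3/((1.5+5.25)(3+5.25)) = 11.313 kPa
Final effective stress: σ'_f = 46.007 + 11.313 = 57.32 kPa.
σ'_f = 57.32 > σ'_p = 48.7 kPa, so the stress path crosses the preconsolidation pressure — recompression up to σ'_p, then virgin compression beyond:
S_c = H/(1+e₀)·[C_r·log₁₀(σ'_p/σ'_0) + C_c·log₁₀(σ'_f/σ'_p)]
    = 7.7/2.01 × [0.026×log₁₀(48.7/46.007) + 0.27×log₁₀(57.32/48.7)]
    = 3.8308 × [0.00064233 + 0.01911] = 0.07567 m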